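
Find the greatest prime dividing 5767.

5767 = 73 · 79
79 is prime.
So 5767 = 73 · 79; the largest prime factor is 79.

79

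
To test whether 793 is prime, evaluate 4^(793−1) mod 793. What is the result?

4^1 ≡ 4 (mod 793)
4^2 ≡ 4^2 = 16 ≡ 16 (mod 793)
4^4 ≡ 16^2 = 256 ≡ 256 (mod 793)
4^8 ≡ 256^2 = 65536 ≡ 510 (mod 793)
4^16 ≡ 510^2 = 260100 ≡ 789 (mod 793)
4^32 ≡ 789^2 = 622521 ≡ 16 (mod 793)
4^64 ≡ 16^2 = 256 ≡ 256 (mod 793)
4^128 ≡ 256^2 = 65536 ≡ 510 (mod 793)
4^256 ≡ 510^2 = 260100 ≡ 789 (mod 793)
4^512 ≡ 789^2 = 622521 ≡ 16 (mod 793)
792 = 512 + 256 + 16 + 8 in binary powers of 2.
So 4^792 ≡ 16 · 789 · 789 · 510 ≡ 508 (mod 793).
Since 508 ≠ 1, base 4 is a Fermat witness: 793 is composite.

508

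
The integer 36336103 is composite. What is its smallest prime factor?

97

36336103 is odd.
Digit sum 25, not divisible by 3.
Ends in 3: not divisible by 5.
7: 36336103 = 7·5190871 + 6
11: 36336103 = 11·3303282 + 1
13: 36336103 = 13·2795084 + 11
17: 36336103 = 17·2137417 + 14
19: 36336103 = 19·1912426 + 9
23: 36336103 = 23·1579830 + 13
29: 36336103 = 29·1252969 + 2
31: 36336103 = 31·1172132 + 11
37: 36336103 = 37·982056 + 31
41: 36336103 = 41·886246 + 17
43: 36336103 = 43·845025 + 28
47: 36336103 = 47·773108 + 27
53: 36336103 = 53·685586 + 45
59: 36336103 = 59·615866 + 9
61: 36336103 = 61·595673 + 50
67: 36336103 = 67·542329 + 60
71: 36336103 = 71·511776 + 7
73: 36336103 = 73·497754 + 61
79: 36336103 = 79·459950 + 53
83: 36336103 = 83·437784 + 31
89: 36336103 = 89·408270 + 73
97: 36336103 = 97·374599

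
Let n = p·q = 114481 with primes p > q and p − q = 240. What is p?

479

Since p = q + 240, we have 114481 = q(q + 240), so q² + 240q − 114481 = 0.
Discriminant: 240² + 4·114481 = 57600 + 457924 = 515524; √515524 = 718.
q = (−240 + 718)/2 = 239, and p = q + 240 = 479.
Check: 239 · 479 = 114481.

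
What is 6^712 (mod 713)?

87

6^1 ≡ 6 (mod 713)
6^2 ≡ 6^2 = 36 ≡ 36 (mod 713)
6^4 ≡ 36^2 = 1296 ≡ 583 (mod 713)
6^8 ≡ 583^2 = 339889 ≡ 501 (mod 713)
6^16 ≡ 501^2 = 251001 ≡ 25 (mod 713)
6^32 ≡ 25^2 = 625 ≡ 625 (mod 713)
6^64 ≡ 625^2 = 390625 ≡ 614 (mod 713)
6^128 ≡ 614^2 = 376996 ≡ 532 (mod 713)
6^256 ≡ 532^2 = 283024 ≡ 676 (mod 713)
6^512 ≡ 676^2 = 456976 ≡ 656 (mod 713)
712 = 512 + 128 + 64 + 8 in binary powers of 2.
So 6^712 ≡ 656 · 532 · 614 · 501 ≡ 87 (mod 713).
Since 87 ≠ 1, base 6 is a Fermat witness: 713 is composite.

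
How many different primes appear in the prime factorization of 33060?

5

33060 = 2^2 · 8265
8265 = 3 · 2755
2755 = 5 · 551
551 = 19 · 29
33060 = 2^2 · 3 · 5 · 19 · 29, which has 5 distinct prime factors.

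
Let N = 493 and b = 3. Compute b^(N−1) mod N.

310

3^1 ≡ 3 (mod 493)
3^2 ≡ 3^2 = 9 ≡ 9 (mod 493)
3^4 ≡ 9^2 = 81 ≡ 81 (mod 493)
3^8 ≡ 81^2 = 6561 ≡ 152 (mod 493)
3^16 ≡ 152^2 = 23104 ≡ 426 (mod 493)
3^32 ≡ 426^2 = 181476 ≡ 52 (mod 493)
3^64 ≡ 52^2 = 2704 ≡ 239 (mod 493)
3^128 ≡ 239^2 = 57121 ≡ 426 (mod 493)
3^256 ≡ 426^2 = 181476 ≡ 52 (mod 493)
492 = 256 + 128 + 64 + 32 + 8 + 4 in binary powers of 2.
So 3^492 ≡ 52 · 426 · 239 · 52 · 152 · 81 ≡ 310 (mod 493).
Since 310 ≠ 1, base 3 is a Fermat witness: 493 is composite.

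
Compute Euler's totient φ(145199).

135256

Factor: 145199 = 23 · 59 · 107.
φ(145199) = (23−1) · (59−1) · (107−1) = 22 · 58 · 106 = 135256.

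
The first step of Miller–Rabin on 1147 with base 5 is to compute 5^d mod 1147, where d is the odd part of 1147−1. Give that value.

156

1147 − 1 = 1146 = 2^1 · 573, so d = 573.
5^1 ≡ 5 (mod 1147)
5^2 ≡ 5^2 = 25 ≡ 25 (mod 1147)
5^4 ≡ 25^2 = 625 ≡ 625 (mod 1147)
5^8 ≡ 625^2 = 390625 ≡ 645 (mod 1147)
5^16 ≡ 645^2 = 416025 ≡ 811 (mod 1147)
5^32 ≡ 811^2 = 657721 ≡ 490 (mod 1147)
5^64 ≡ 490^2 = 240100 ≡ 377 (mod 1147)
5^128 ≡ 377^2 = 142129 ≡ 1048 (mod 1147)
5^256 ≡ 1048^2 = 1098304 ≡ 625 (mod 1147)
5^512 ≡ 625^2 = 390625 ≡ 645 (mod 1147)
573 = 512 + 32 + 16 + 8 + 4 + 1 in binary powers of 2.
So 5^573 ≡ 645 · 490 · 811 · 645 · 625 · 5 ≡ 156 (mod 1147).
Squaring chain: 156; never reaches −1, so base 5 is a Miller–Rabin witness that 1147 is composite.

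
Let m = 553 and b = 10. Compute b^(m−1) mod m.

10^1 ≡ 10 (mod 553)
10^2 ≡ 10^2 = 100 ≡ 100 (mod 553)
10^4 ≡ 100^2 = 10000 ≡ 46 (mod 553)
10^8 ≡ 46^2 = 2116 ≡ 457 (mod 553)
10^16 ≡ 457^2 = 208849 ≡ 368 (mod 553)
10^32 ≡ 368^2 = 135424 ≡ 492 (mod 553)
10^64 ≡ 492^2 = 242064 ≡ 403 (mod 553)
10^128 ≡ 403^2 = 162409 ≡ 380 (mod 553)
10^256 ≡ 380^2 = 144400 ≡ 67 (mod 553)
10^512 ≡ 67^2 = 4489 ≡ 65 (mod 553)
552 = 512 + 32 + 8 in binary powers of 2.
So 10^552 ≡ 65 · 492 · 457 ≡ 176 (mod 553).
Since 176 ≠ 1, base 10 is a Fermat witness: 553 is composite.

176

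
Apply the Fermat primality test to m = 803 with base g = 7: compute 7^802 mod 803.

654

7^1 ≡ 7 (mod 803)
7^2 ≡ 7^2 = 49 ≡ 49 (mod 803)
7^4 ≡ 49^2 = 2401 ≡ 795 (mod 803)
7^8 ≡ 795^2 = 632025 ≡ 64 (mod 803)
7^16 ≡ 64^2 = 4096 ≡ 81 (mod 803)
7^32 ≡ 81^2 = 6561 ≡ 137 (mod 803)
7^64 ≡ 137^2 = 18769 ≡ 300 (mod 803)
7^128 ≡ 300^2 = 90000 ≡ 64 (mod 803)
7^256 ≡ 64^2 = 4096 ≡ 81 (mod 803)
7^512 ≡ 81^2 = 6561 ≡ 137 (mod 803)
802 = 512 + 256 + 32 + 2 in binary powers of 2.
So 7^802 ≡ 137 · 81 · 137 · 49 ≡ 654 (mod 803).
Since 654 ≠ 1, base 7 is a Fermat witness: 803 is composite.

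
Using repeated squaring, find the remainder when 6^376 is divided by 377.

373

6^1 ≡ 6 (mod 377)
6^2 ≡ 6^2 = 36 ≡ 36 (mod 377)
6^4 ≡ 36^2 = 1296 ≡ 165 (mod 377)
6^8 ≡ 165^2 = 27225 ≡ 81 (mod 377)
6^16 ≡ 81^2 = 6561 ≡ 152 (mod 377)
6^32 ≡ 152^2 = 23104 ≡ 107 (mod 377)
6^64 ≡ 107^2 = 11449 ≡ 139 (mod 377)
6^128 ≡ 139^2 = 19321 ≡ 94 (mod 377)
6^256 ≡ 94^2 = 8836 ≡ 165 (mod 377)
376 = 256 + 64 + 32 + 16 + 8 in binary powers of 2.
So 6^376 ≡ 165 · 139 · 107 · 152 · 81 ≡ 373 (mod 377).
Since 373 ≠ 1, base 6 is a Fermat witness: 377 is composite.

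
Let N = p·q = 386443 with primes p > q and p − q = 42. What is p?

Since p = q + 42, we have 386443 = q(q + 42), so q² + 42q − 386443 = 0.
Discriminant: 42² + 4·386443 = 1764 + 1545772 = 1547536; √1547536 = 1244.
q = (−42 + 1244)/2 = 601, and p = q + 42 = 643.
Check: 601 · 643 = 386443.

643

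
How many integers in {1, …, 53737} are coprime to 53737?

Factor: 53737 = 17 · 29 · 109.
φ(53737) = (17−1) · (29−1) · (109−1) = 16 · 28 · 108 = 48384.

48384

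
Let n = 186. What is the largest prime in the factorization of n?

186 = 2 · 93
93 = 3 · 31
31 is prime.
So 186 = 2 · 3 · 31; the largest prime factor is 31.

31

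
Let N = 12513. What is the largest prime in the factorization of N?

97

12513 = 3 · 4171
4171 = 43 · 97
97 is prime.
So 12513 = 3 · 43 · 97; the largest prime factor is 97.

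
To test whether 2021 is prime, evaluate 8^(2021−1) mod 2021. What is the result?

1860

8^1 ≡ 8 (mod 2021)
8^2 ≡ 8^2 = 64 ≡ 64 (mod 2021)
8^4 ≡ 64^2 = 4096 ≡ 54 (mod 2021)
8^8 ≡ 54^2 = 2916 ≡ 895 (mod 2021)
8^16 ≡ 895^2 = 801025 ≡ 709 (mod 2021)
8^32 ≡ 709^2 = 502681 ≡ 1473 (mod 2021)
8^64 ≡ 1473^2 = 2169729 ≡ 1196 (mod 2021)
8^128 ≡ 1196^2 = 1430416 ≡ 1569 (mod 2021)
8^256 ≡ 1569^2 = 2461761 ≡ 183 (mod 2021)
8^512 ≡ 183^2 = 33489 ≡ 1153 (mod 2021)
8^1024 ≡ 1153^2 = 1329409 ≡ 1612 (mod 2021)
2020 = 1024 + 512 + 256 + 128 + 64 + 32 + 4 in binary powers of 2.
So 8^2020 ≡ 1612 · 1153 · 183 · 1569 · 1196 · 1473 · 54 ≡ 1860 (mod 2021).
Since 1860 ≠ 1, base 8 is a Fermat witness: 2021 is composite.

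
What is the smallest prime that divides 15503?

15503 is odd.
Digit sum 14, not divisible by 3.
Ends in 3: not divisible by 5.
7: 15503 = 7·2214 + 5
11: 15503 = 11·1409 + 4
13: 15503 = 13·1192 + 7
17: 15503 = 17·911 + 16
19: 15503 = 19·815 + 18
23: 15503 = 23·674 + 1
29: 15503 = 29·534 + 17
31: 15503 = 31·500 + 3
37: 15503 = 37·419

37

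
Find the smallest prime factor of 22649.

11

22649 is odd.
Digit sum 23, not divisible by 3.
Ends in 9: not divisible by 5.
7: 22649 = 7·3235 + 4
11: 22649 = 11·2059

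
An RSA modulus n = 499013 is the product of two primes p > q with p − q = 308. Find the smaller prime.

569

Since p = q + 308, we have 499013 = q(q + 308), so q² + 308q − 499013 = 0.
Discriminant: 308² + 4·499013 = 94864 + 1996052 = 2090916; √2090916 = 1446.
q = (−308 + 1446)/2 = 569, and p = q + 308 = 877.
Check: 569 · 877 = 499013.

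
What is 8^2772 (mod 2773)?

1941

8^1 ≡ 8 (mod 2773)
8^2 ≡ 8^2 = 64 ≡ 64 (mod 2773)
8^4 ≡ 64^2 = 4096 ≡ 1323 (mod 2773)
8^8 ≡ 1323^2 = 1750329 ≡ 566 (mod 2773)
8^16 ≡ 566^2 = 320356 ≡ 1461 (mod 2773)
8^32 ≡ 1461^2 = 2134521 ≡ 2084 (mod 2773)
8^64 ≡ 2084^2 = 4343056 ≡ 538 (mod 2773)
8^128 ≡ 538^2 = 289444 ≡ 1052 (mod 2773)
8^256 ≡ 1052^2 = 1106704 ≡ 277 (mod 2773)
8^512 ≡ 277^2 = 76729 ≡ 1858 (mod 2773)
8^1024 ≡ 1858^2 = 3452164 ≡ 2552 (mod 2773)
8^2048 ≡ 2552^2 = 6512704 ≡ 1700 (mod 2773)
2772 = 2048 + 512 + 128 + 64 + 16 + 4 in binary powers of 2.
So 8^2772 ≡ 1700 · 1858 · 1052 · 538 · 1461 · 1323 ≡ 1941 (mod 2773).
Since 1941 ≠ 1, base 8 is a Fermat witness: 2773 is composite.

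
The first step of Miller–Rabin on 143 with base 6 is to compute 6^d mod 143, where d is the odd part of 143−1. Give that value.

143 − 1 = 142 = 2^1 · 71, so d = 71.
6^1 ≡ 6 (mod 143)
6^2 ≡ 6^2 = 36 ≡ 36 (mod 143)
6^4 ≡ 36^2 = 1296 ≡ 9 (mod 143)
6^8 ≡ 9^2 = 81 ≡ 81 (mod 143)
6^16 ≡ 81^2 = 6561 ≡ 126 (mod 143)
6^32 ≡ 126^2 = 15876 ≡ 3 (mod 143)
6^64 ≡ 3^2 = 9 ≡ 9 (mod 143)
71 = 64 + 4 + 2 + 1 in binary powers of 2.
So 6^71 ≡ 9 · 9 · 36 · 6 ≡ 50 (mod 143).
Squaring chain: 50; never reaches −1, so base 6 is a Miller–Rabin witness that 143 is composite.

50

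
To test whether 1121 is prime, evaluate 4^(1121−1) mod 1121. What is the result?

4^1 ≡ 4 (mod 1121)
4^2 ≡ 4^2 = 16 ≡ 16 (mod 1121)
4^4 ≡ 16^2 = 256 ≡ 256 (mod 1121)
4^8 ≡ 256^2 = 65536 ≡ 518 (mod 1121)
4^16 ≡ 518^2 = 268324 ≡ 405 (mod 1121)
4^32 ≡ 405^2 = 164025 ≡ 359 (mod 1121)
4^64 ≡ 359^2 = 128881 ≡ 1087 (mod 1121)
4^128 ≡ 1087^2 = 1181569 ≡ 35 (mod 1121)
4^256 ≡ 35^2 = 1225 ≡ 104 (mod 1121)
4^512 ≡ 104^2 = 10816 ≡ 727 (mod 1121)
4^1024 ≡ 727^2 = 528529 ≡ 538 (mod 1121)
1120 = 1024 + 64 + 32 in binary powers of 2.
So 4^1120 ≡ 538 · 1087 · 359 ≡ 1111 (mod 1121).
Since 1111 ≠ 1, base 4 is a Fermat witness: 1121 is composite.

1111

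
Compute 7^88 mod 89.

7^1 ≡ 7 (mod 89)
7^2 ≡ 7^2 = 49 ≡ 49 (mod 89)
7^4 ≡ 49^2 = 2401 ≡ 87 (mod 89)
7^8 ≡ 87^2 = 7569 ≡ 4 (mod 89)
7^16 ≡ 4^2 = 16 ≡ 16 (mod 89)
7^32 ≡ 16^2 = 256 ≡ 78 (mod 89)
7^64 ≡ 78^2 = 6084 ≡ 32 (mod 89)
88 = 64 + 16 + 8 in binary powers of 2.
So 7^88 ≡ 32 · 16 · 4 ≡ 1 (mod 89).
Since the result is 1, base 7 gives no evidence that 89 is composite.

1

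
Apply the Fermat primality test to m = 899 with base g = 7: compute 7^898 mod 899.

7^1 ≡ 7 (mod 899)
7^2 ≡ 7^2 = 49 ≡ 49 (mod 899)
7^4 ≡ 49^2 = 2401 ≡ 603 (mod 899)
7^8 ≡ 603^2 = 363609 ≡ 413 (mod 899)
7^16 ≡ 413^2 = 170569 ≡ 658 (mod 899)
7^32 ≡ 658^2 = 432964 ≡ 545 (mod 899)
7^64 ≡ 545^2 = 297025 ≡ 355 (mod 899)
7^128 ≡ 355^2 = 126025 ≡ 165 (mod 899)
7^256 ≡ 165^2 = 27225 ≡ 255 (mod 899)
7^512 ≡ 255^2 = 65025 ≡ 297 (mod 899)
898 = 512 + 256 + 128 + 2 in binary powers of 2.
So 7^898 ≡ 297 · 255 · 165 · 49 ≡ 484 (mod 899).
Since 484 ≠ 1, base 7 is a Fermat witness: 899 is composite.

484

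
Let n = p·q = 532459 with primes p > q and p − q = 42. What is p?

751

Since p = q + 42, we have 532459 = q(q + 42), so q² + 42q − 532459 = 0.
Discriminant: 42² + 4·532459 = 1764 + 2129836 = 2131600; √2131600 = 1460.
q = (−42 + 1460)/2 = 709, and p = q + 42 = 751.
Check: 709 · 751 = 532459.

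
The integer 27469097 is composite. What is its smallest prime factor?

27469097 is odd.
Digit sum 44, not divisible by 3.
Ends in 7: not divisible by 5.
7: 27469097 = 7·3924156 + 5
11: 27469097 = 11·2497190 + 7
13: 27469097 = 13·2113007 + 6
17: 27469097 = 17·1615829 + 4
19: 27469097 = 19·1445741 + 18
23: 27469097 = 23·1194308 + 13
29: 27469097 = 29·947210 + 7
31: 27469097 = 31·886099 + 28
37: 27469097 = 37·742408 + 1
41: 27469097 = 41·669977 + 40
43: 27469097 = 43·638816 + 9
47: 27469097 = 47·584448 + 41
53: 27469097 = 53·518284 + 45
59: 27469097 = 59·465577 + 54
61: 27469097 = 61·450313 + 4
67: 27469097 = 67·409986 + 35
71: 27469097 = 71·386888 + 49
73: 27469097 = 73·376289

73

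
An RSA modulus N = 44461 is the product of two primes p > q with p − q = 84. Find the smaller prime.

173

Since p = q + 84, we have 44461 = q(q + 84), so q² + 84q − 44461 = 0.
Discriminant: 84² + 4·44461 = 7056 + 177844 = 184900; √184900 = 430.
q = (−84 + 430)/2 = 173, and p = q + 84 = 257.
Check: 173 · 257 = 44461.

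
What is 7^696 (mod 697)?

7^1 ≡ 7 (mod 697)
7^2 ≡ 7^2 = 49 ≡ 49 (mod 697)
7^4 ≡ 49^2 = 2401 ≡ 310 (mod 697)
7^8 ≡ 310^2 = 96100 ≡ 611 (mod 697)
7^16 ≡ 611^2 = 373321 ≡ 426 (mod 697)
7^32 ≡ 426^2 = 181476 ≡ 256 (mod 697)
7^64 ≡ 256^2 = 65536 ≡ 18 (mod 697)
7^128 ≡ 18^2 = 324 ≡ 324 (mod 697)
7^256 ≡ 324^2 = 104976 ≡ 426 (mod 697)
7^512 ≡ 426^2 = 181476 ≡ 256 (mod 697)
696 = 512 + 128 + 32 + 16 + 8 in binary powers of 2.
So 7^696 ≡ 256 · 324 · 256 · 426 · 611 ≡ 16 (mod 697).
Since 16 ≠ 1, base 7 is a Fermat witness: 697 is composite.

16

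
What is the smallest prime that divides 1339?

1339 is odd.
Digit sum 16, not divisible by 3.
Ends in 9: not divisible by 5.
7: 1339 = 7·191 + 2
11: 1339 = 11·121 + 8
13: 1339 = 13·103

13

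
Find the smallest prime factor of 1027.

13

1027 is odd.
Digit sum 10, not divisible by 3.
Ends in 7: not divisible by 5.
7: 1027 = 7·146 + 5
11: 1027 = 11·93 + 4
13: 1027 = 13·79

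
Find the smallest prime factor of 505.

5

505 is odd.
Digit sum 10, not divisible by 3.
Ends in 5: divisible by 5.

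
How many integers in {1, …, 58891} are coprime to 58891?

Factor: 58891 = 7 · 47 · 179.
φ(58891) = (7−1) · (47−1) · (179−1) = 6 · 46 · 178 = 49128.

49128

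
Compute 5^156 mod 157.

5^1 ≡ 5 (mod 157)
5^2 ≡ 5^2 = 25 ≡ 25 (mod 157)
5^4 ≡ 25^2 = 625 ≡ 154 (mod 157)
5^8 ≡ 154^2 = 23716 ≡ 9 (mod 157)
5^16 ≡ 9^2 = 81 ≡ 81 (mod 157)
5^32 ≡ 81^2 = 6561 ≡ 124 (mod 157)
5^64 ≡ 124^2 = 15376 ≡ 147 (mod 157)
5^128 ≡ 147^2 = 21609 ≡ 100 (mod 157)
156 = 128 + 16 + 8 + 4 in binary powers of 2.
So 5^156 ≡ 100 · 81 · 9 · 154 ≡ 1 (mod 157).
Since the result is 1, base 5 gives no evidence that 157 is composite.

1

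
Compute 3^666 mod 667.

3^1 ≡ 3 (mod 667)
3^2 ≡ 3^2 = 9 ≡ 9 (mod 667)
3^4 ≡ 9^2 = 81 ≡ 81 (mod 667)
3^8 ≡ 81^2 = 6561 ≡ 558 (mod 667)
3^16 ≡ 558^2 = 311364 ≡ 542 (mod 667)
3^32 ≡ 542^2 = 293764 ≡ 284 (mod 667)
3^64 ≡ 284^2 = 80656 ≡ 616 (mod 667)
3^128 ≡ 616^2 = 379456 ≡ 600 (mod 667)
3^256 ≡ 600^2 = 360000 ≡ 487 (mod 667)
3^512 ≡ 487^2 = 237169 ≡ 384 (mod 667)
666 = 512 + 128 + 16 + 8 + 2 in binary powers of 2.
So 3^666 ≡ 384 · 600 · 542 · 558 · 9 ≡ 660 (mod 667).
Since 660 ≠ 1, base 3 is a Fermat witness: 667 is composite.

660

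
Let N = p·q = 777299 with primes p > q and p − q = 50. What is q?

857

Since p = q + 50, we have 777299 = q(q + 50), so q² + 50q − 777299 = 0.
Discriminant: 50² + 4·777299 = 2500 + 3109196 = 3111696; √3111696 = 1764.
q = (−50 + 1764)/2 = 857, and p = q + 50 = 907.
Check: 857 · 907 = 777299.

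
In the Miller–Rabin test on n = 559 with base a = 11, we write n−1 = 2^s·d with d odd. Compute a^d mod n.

559 − 1 = 558 = 2^1 · 279, so d = 279.
11^1 ≡ 11 (mod 559)
11^2 ≡ 11^2 = 121 ≡ 121 (mod 559)
11^4 ≡ 121^2 = 14641 ≡ 107 (mod 559)
11^8 ≡ 107^2 = 11449 ≡ 269 (mod 559)
11^16 ≡ 269^2 = 72361 ≡ 250 (mod 559)
11^32 ≡ 250^2 = 62500 ≡ 451 (mod 559)
11^64 ≡ 451^2 = 203401 ≡ 484 (mod 559)
11^128 ≡ 484^2 = 234256 ≡ 35 (mod 559)
11^256 ≡ 35^2 = 1225 ≡ 107 (mod 559)
279 = 256 + 16 + 4 + 2 + 1 in binary powers of 2.
So 11^279 ≡ 107 · 250 · 107 · 121 · 11 ≡ 434 (mod 559).
Squaring chain: 434; never reaches −1, so base 11 is a Miller–Rabin witness that 559 is composite.

434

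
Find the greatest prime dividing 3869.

3869 = 53 · 73
73 is prime.
So 3869 = 53 · 73; the largest prime factor is 73.

73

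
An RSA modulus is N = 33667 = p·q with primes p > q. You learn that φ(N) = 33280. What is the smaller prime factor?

131

φ(n) = (p−1)(q−1) = n − (p+q) + 1, so p + q = 33667 − 33280 + 1 = 388.
p and q are the roots of t² − 388t + 33667 = 0.
Discriminant: 388² − 4·33667 = 150544 − 134668 = 15876; √15876 = 126.
q = (388 − 126)/2 = 131, p = (388 + 126)/2 = 257.
Check: 131 · 257 = 33667.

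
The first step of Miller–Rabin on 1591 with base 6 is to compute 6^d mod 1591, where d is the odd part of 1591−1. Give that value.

1591 − 1 = 1590 = 2^1 · 795, so d = 795.
6^1 ≡ 6 (mod 1591)
6^2 ≡ 6^2 = 36 ≡ 36 (mod 1591)
6^4 ≡ 36^2 = 1296 ≡ 1296 (mod 1591)
6^8 ≡ 1296^2 = 1679616 ≡ 1111 (mod 1591)
6^16 ≡ 1111^2 = 1234321 ≡ 1296 (mod 1591)
6^32 ≡ 1296^2 = 1679616 ≡ 1111 (mod 1591)
6^64 ≡ 1111^2 = 1234321 ≡ 1296 (mod 1591)
6^128 ≡ 1296^2 = 1679616 ≡ 1111 (mod 1591)
6^256 ≡ 1111^2 = 1234321 ≡ 1296 (mod 1591)
6^512 ≡ 1296^2 = 1679616 ≡ 1111 (mod 1591)
795 = 512 + 256 + 16 + 8 + 2 + 1 in binary powers of 2.
So 6^795 ≡ 1111 · 1296 · 1296 · 1111 · 36 · 6 ≡ 216 (mod 1591).
Squaring chain: 216; never reaches −1, so base 6 is a Miller–Rabin witness that 1591 is composite.

216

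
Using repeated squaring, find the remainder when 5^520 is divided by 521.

5^1 ≡ 5 (mod 521)
5^2 ≡ 5^2 = 25 ≡ 25 (mod 521)
5^4 ≡ 25^2 = 625 ≡ 104 (mod 521)
5^8 ≡ 104^2 = 10816 ≡ 396 (mod 521)
5^16 ≡ 396^2 = 156816 ≡ 516 (mod 521)
5^32 ≡ 516^2 = 266256 ≡ 25 (mod 521)
5^64 ≡ 25^2 = 625 ≡ 104 (mod 521)
5^128 ≡ 104^2 = 10816 ≡ 396 (mod 521)
5^256 ≡ 396^2 = 156816 ≡ 516 (mod 521)
5^512 ≡ 516^2 = 266256 ≡ 25 (mod 521)
520 = 512 + 8 in binary powers of 2.
So 5^520 ≡ 25 · 396 ≡ 1 (mod 521).
Since the result is 1, base 5 gives no evidence that 521 is composite.

1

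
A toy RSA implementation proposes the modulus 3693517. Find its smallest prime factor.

53

3693517 is odd.
Digit sum 34, not divisible by 3.
Ends in 7: not divisible by 5.
7: 3693517 = 7·527645 + 2
11: 3693517 = 11·335774 + 3
13: 3693517 = 13·284116 + 9
17: 3693517 = 17·217265 + 12
19: 3693517 = 19·194395 + 12
23: 3693517 = 23·160587 + 16
29: 3693517 = 29·127362 + 19
31: 3693517 = 31·119145 + 22
37: 3693517 = 37·99824 + 29
41: 3693517 = 41·90085 + 32
43: 3693517 = 43·85895 + 32
47: 3693517 = 47·78585 + 22
53: 3693517 = 53·69689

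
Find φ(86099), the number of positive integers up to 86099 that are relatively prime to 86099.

76896

Factor: 86099 = 13 · 37 · 179.
φ(86099) = (13−1) · (37−1) · (179−1) = 12 · 36 · 178 = 76896.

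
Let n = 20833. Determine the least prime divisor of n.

20833 is odd.
Digit sum 16, not divisible by 3.
Ends in 3: not divisible by 5.
7: 20833 = 7·2976 + 1
11: 20833 = 11·1893 + 10
13: 20833 = 13·1602 + 7
17: 20833 = 17·1225 + 8
19: 20833 = 19·1096 + 9
23: 20833 = 23·905 + 18
29: 20833 = 29·718 + 11
31: 20833 = 31·672 + 1
37: 20833 = 37·563 + 2
41: 20833 = 41·508 + 5
43: 20833 = 43·484 + 21
47: 20833 = 47·443 + 12
53: 20833 = 53·393 + 4
59: 20833 = 59·353 + 6
61: 20833 = 61·341 + 32
67: 20833 = 67·310 + 63
71: 20833 = 71·293 + 30
73: 20833 = 73·285 + 28
79: 20833 = 79·263 + 56
83: 20833 = 83·251

83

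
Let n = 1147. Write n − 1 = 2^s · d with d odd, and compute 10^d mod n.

1147 − 1 = 1146 = 2^1 · 573, so d = 573.
10^1 ≡ 10 (mod 1147)
10^2 ≡ 10^2 = 100 ≡ 100 (mod 1147)
10^4 ≡ 100^2 = 10000 ≡ 824 (mod 1147)
10^8 ≡ 824^2 = 678976 ≡ 1099 (mod 1147)
10^16 ≡ 1099^2 = 1207801 ≡ 10 (mod 1147)
10^32 ≡ 10^2 = 100 ≡ 100 (mod 1147)
10^64 ≡ 100^2 = 10000 ≡ 824 (mod 1147)
10^128 ≡ 824^2 = 678976 ≡ 1099 (mod 1147)
10^256 ≡ 1099^2 = 1207801 ≡ 10 (mod 1147)
10^512 ≡ 10^2 = 100 ≡ 100 (mod 1147)
573 = 512 + 32 + 16 + 8 + 4 + 1 in binary powers of 2.
So 10^573 ≡ 100 · 100 · 10 · 1099 · 824 · 10 ≡ 1000 (mod 1147).
Squaring chain: 1000; never reaches −1, so base 10 is a Miller–Rabin witness that 1147 is composite.

1000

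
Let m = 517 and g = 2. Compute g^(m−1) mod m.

2^1 ≡ 2 (mod 517)
2^2 ≡ 2^2 = 4 ≡ 4 (mod 517)
2^4 ≡ 4^2 = 16 ≡ 16 (mod 517)
2^8 ≡ 16^2 = 256 ≡ 256 (mod 517)
2^16 ≡ 256^2 = 65536 ≡ 394 (mod 517)
2^32 ≡ 394^2 = 155236 ≡ 136 (mod 517)
2^64 ≡ 136^2 = 18496 ≡ 401 (mod 517)
2^128 ≡ 401^2 = 160801 ≡ 14 (mod 517)
2^256 ≡ 14^2 = 196 ≡ 196 (mod 517)
2^512 ≡ 196^2 = 38416 ≡ 158 (mod 517)
516 = 512 + 4 in binary powers of 2.
So 2^516 ≡ 158 · 16 ≡ 460 (mod 517).
Since 460 ≠ 1, base 2 is a Fermat witness: 517 is composite.

460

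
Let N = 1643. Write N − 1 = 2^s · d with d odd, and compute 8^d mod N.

1496

1643 − 1 = 1642 = 2^1 · 821, so d = 821.
8^1 ≡ 8 (mod 1643)
8^2 ≡ 8^2 = 64 ≡ 64 (mod 1643)
8^4 ≡ 64^2 = 4096 ≡ 810 (mod 1643)
8^8 ≡ 810^2 = 656100 ≡ 543 (mod 1643)
8^16 ≡ 543^2 = 294849 ≡ 752 (mod 1643)
8^32 ≡ 752^2 = 565504 ≡ 312 (mod 1643)
8^64 ≡ 312^2 = 97344 ≡ 407 (mod 1643)
8^128 ≡ 407^2 = 165649 ≡ 1349 (mod 1643)
8^256 ≡ 1349^2 = 1819801 ≡ 1000 (mod 1643)
8^512 ≡ 1000^2 = 1000000 ≡ 1056 (mod 1643)
821 = 512 + 256 + 32 + 16 + 4 + 1 in binary powers of 2.
So 8^821 ≡ 1056 · 1000 · 312 · 752 · 810 · 8 ≡ 1496 (mod 1643).
Squaring chain: 1496; never reaches −1, so base 8 is a Miller–Rabin witness that 1643 is composite.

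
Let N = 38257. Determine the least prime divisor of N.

38257 is odd.
Digit sum 25, not divisible by 3.
Ends in 7: not divisible by 5.
7: 38257 = 7·5465 + 2
11: 38257 = 11·3477 + 10
13: 38257 = 13·2942 + 11
17: 38257 = 17·2250 + 7
19: 38257 = 19·2013 + 10
23: 38257 = 23·1663 + 8
29: 38257 = 29·1319 + 6
31: 38257 = 31·1234 + 3
37: 38257 = 37·1033 + 36
41: 38257 = 41·933 + 4
43: 38257 = 43·889 + 30
47: 38257 = 47·813 + 46
53: 38257 = 53·721 + 44
59: 38257 = 59·648 + 25
61: 38257 = 61·627 + 10
67: 38257 = 67·571

67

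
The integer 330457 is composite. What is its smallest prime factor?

47

330457 is odd.
Digit sum 22, not divisible by 3.
Ends in 7: not divisible by 5.
7: 330457 = 7·47208 + 1
11: 330457 = 11·30041 + 6
13: 330457 = 13·25419 + 10
17: 330457 = 17·19438 + 11
19: 330457 = 19·17392 + 9
23: 330457 = 23·14367 + 16
29: 330457 = 29·11395 + 2
31: 330457 = 31·10659 + 28
37: 330457 = 37·8931 + 10
41: 330457 = 41·8059 + 38
43: 330457 = 43·7685 + 2
47: 330457 = 47·7031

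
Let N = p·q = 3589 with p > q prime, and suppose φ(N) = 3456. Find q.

37

φ(n) = (p−1)(q−1) = n − (p+q) + 1, so p + q = 3589 − 3456 + 1 = 134.
p and q are the roots of t² − 134t + 3589 = 0.
Discriminant: 134² − 4·3589 = 17956 − 14356 = 3600; √3600 = 60.
q = (134 − 60)/2 = 37, p = (134 + 60)/2 = 97.
Check: 37 · 97 = 3589.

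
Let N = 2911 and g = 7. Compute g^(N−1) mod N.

7^1 ≡ 7 (mod 2911)
7^2 ≡ 7^2 = 49 ≡ 49 (mod 2911)
7^4 ≡ 49^2 = 2401 ≡ 2401 (mod 2911)
7^8 ≡ 2401^2 = 5764801 ≡ 1021 (mod 2911)
7^16 ≡ 1021^2 = 1042441 ≡ 303 (mod 2911)
7^32 ≡ 303^2 = 91809 ≡ 1568 (mod 2911)
7^64 ≡ 1568^2 = 2458624 ≡ 1740 (mod 2911)
7^128 ≡ 1740^2 = 3027600 ≡ 160 (mod 2911)
7^256 ≡ 160^2 = 25600 ≡ 2312 (mod 2911)
7^512 ≡ 2312^2 = 5345344 ≡ 748 (mod 2911)
7^1024 ≡ 748^2 = 559504 ≡ 592 (mod 2911)
7^2048 ≡ 592^2 = 350464 ≡ 1144 (mod 2911)
2910 = 2048 + 512 + 256 + 64 + 16 + 8 + 4 + 2 in binary powers of 2.
So 7^2910 ≡ 1144 · 748 · 2312 · 1740 · 303 · 1021 · 2401 · 49 ≡ 1795 (mod 2911).
Since 1795 ≠ 1, base 7 is a Fermat witness: 2911 is composite.

1795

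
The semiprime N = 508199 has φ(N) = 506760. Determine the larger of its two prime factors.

821

φ(n) = (p−1)(q−1) = n − (p+q) + 1, so p + q = 508199 − 506760 + 1 = 1440.
p and q are the roots of t² − 1440t + 508199 = 0.
Discriminant: 1440² − 4·508199 = 2073600 − 2032796 = 40804; √40804 = 202.
q = (1440 − 202)/2 = 619, p = (1440 + 202)/2 = 821.
Check: 619 · 821 = 508199.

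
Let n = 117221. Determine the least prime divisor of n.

13

117221 is odd.
Digit sum 14, not divisible by 3.
Ends in 1: not divisible by 5.
7: 117221 = 7·16745 + 6
11: 117221 = 11·10656 + 5
13: 117221 = 13·9017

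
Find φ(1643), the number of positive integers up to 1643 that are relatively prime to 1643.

1560

Factor: 1643 = 31 · 53.
φ(1643) = (31−1) · (53−1) = 30 · 52 = 1560.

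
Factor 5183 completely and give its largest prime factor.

73

5183 = 71 · 73
73 is prime.
So 5183 = 71 · 73; the largest prime factor is 73.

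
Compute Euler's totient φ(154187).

137800

Factor: 154187 = 11 · 107 · 131.
φ(154187) = (11−1) · (107−1) · (131−1) = 10 · 106 · 130 = 137800.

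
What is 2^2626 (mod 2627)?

1138

2^1 ≡ 2 (mod 2627)
2^2 ≡ 2^2 = 4 ≡ 4 (mod 2627)
2^4 ≡ 4^2 = 16 ≡ 16 (mod 2627)
2^8 ≡ 16^2 = 256 ≡ 256 (mod 2627)
2^16 ≡ 256^2 = 65536 ≡ 2488 (mod 2627)
2^32 ≡ 2488^2 = 6190144 ≡ 932 (mod 2627)
2^64 ≡ 932^2 = 868624 ≡ 1714 (mod 2627)
2^128 ≡ 1714^2 = 2937796 ≡ 810 (mod 2627)
2^256 ≡ 810^2 = 656100 ≡ 1977 (mod 2627)
2^512 ≡ 1977^2 = 3908529 ≡ 2180 (mod 2627)
2^1024 ≡ 2180^2 = 4752400 ≡ 157 (mod 2627)
2^2048 ≡ 157^2 = 24649 ≡ 1006 (mod 2627)
2626 = 2048 + 512 + 64 + 2 in binary powers of 2.
So 2^2626 ≡ 1006 · 2180 · 1714 · 4 ≡ 1138 (mod 2627).
Since 1138 ≠ 1, base 2 is a Fermat witness: 2627 is composite.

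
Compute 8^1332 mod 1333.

8^1 ≡ 8 (mod 1333)
8^2 ≡ 8^2 = 64 ≡ 64 (mod 1333)
8^4 ≡ 64^2 = 4096 ≡ 97 (mod 1333)
8^8 ≡ 97^2 = 9409 ≡ 78 (mod 1333)
8^16 ≡ 78^2 = 6084 ≡ 752 (mod 1333)
8^32 ≡ 752^2 = 565504 ≡ 312 (mod 1333)
8^64 ≡ 312^2 = 97344 ≡ 35 (mod 1333)
8^128 ≡ 35^2 = 1225 ≡ 1225 (mod 1333)
8^256 ≡ 1225^2 = 1500625 ≡ 1000 (mod 1333)
8^512 ≡ 1000^2 = 1000000 ≡ 250 (mod 1333)
8^1024 ≡ 250^2 = 62500 ≡ 1182 (mod 1333)
1332 = 1024 + 256 + 32 + 16 + 4 in binary powers of 2.
So 8^1332 ≡ 1182 · 1000 · 312 · 752 · 97 ≡ 64 (mod 1333).
Since 64 ≠ 1, base 8 is a Fermat witness: 1333 is composite.

64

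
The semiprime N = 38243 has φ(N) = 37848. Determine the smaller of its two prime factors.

167

φ(n) = (p−1)(q−1) = n − (p+q) + 1, so p + q = 38243 − 37848 + 1 = 396.
p and q are the roots of t² − 396t + 38243 = 0.
Discriminant: 396² − 4·38243 = 156816 − 152972 = 3844; √3844 = 62.
q = (396 − 62)/2 = 167, p = (396 + 62)/2 = 229.
Check: 167 · 229 = 38243.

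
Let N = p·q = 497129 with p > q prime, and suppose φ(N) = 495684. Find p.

883

φ(n) = (p−1)(q−1) = n − (p+q) + 1, so p + q = 497129 − 495684 + 1 = 1446.
p and q are the roots of t² − 1446t + 497129 = 0.
Discriminant: 1446² − 4·497129 = 2090916 − 1988516 = 102400; √102400 = 320.
q = (1446 − 320)/2 = 563, p = (1446 + 320)/2 = 883.
Check: 563 · 883 = 497129.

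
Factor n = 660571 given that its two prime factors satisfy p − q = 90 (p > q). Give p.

Since p = q + 90, we have 660571 = q(q + 90), so q² + 90q − 660571 = 0.
Discriminant: 90² + 4·660571 = 8100 + 2642284 = 2650384; √2650384 = 1628.
q = (−90 + 1628)/2 = 769, and p = q + 90 = 859.
Check: 769 · 859 = 660571.

859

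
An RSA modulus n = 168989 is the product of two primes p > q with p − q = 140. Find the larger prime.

487

Since p = q + 140, we have 168989 = q(q + 140), so q² + 140q − 168989 = 0.
Discriminant: 140² + 4·168989 = 19600 + 675956 = 695556; √695556 = 834.
q = (−140 + 834)/2 = 347, and p = q + 140 = 487.
Check: 347 · 487 = 168989.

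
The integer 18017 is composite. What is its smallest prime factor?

43

18017 is odd.
Digit sum 17, not divisible by 3.
Ends in 7: not divisible by 5.
7: 18017 = 7·2573 + 6
11: 18017 = 11·1637 + 10
13: 18017 = 13·1385 + 12
17: 18017 = 17·1059 + 14
19: 18017 = 19·948 + 5
23: 18017 = 23·783 + 8
29: 18017 = 29·621 + 8
31: 18017 = 31·581 + 6
37: 18017 = 37·486 + 35
41: 18017 = 41·439 + 18
43: 18017 = 43·419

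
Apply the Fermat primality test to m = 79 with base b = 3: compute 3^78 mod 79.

3^1 ≡ 3 (mod 79)
3^2 ≡ 3^2 = 9 ≡ 9 (mod 79)
3^4 ≡ 9^2 = 81 ≡ 2 (mod 79)
3^8 ≡ 2^2 = 4 ≡ 4 (mod 79)
3^16 ≡ 4^2 = 16 ≡ 16 (mod 79)
3^32 ≡ 16^2 = 256 ≡ 19 (mod 79)
3^64 ≡ 19^2 = 361 ≡ 45 (mod 79)
78 = 64 + 8 + 4 + 2 in binary powers of 2.
So 3^78 ≡ 45 · 4 · 2 · 9 ≡ 1 (mod 79).
Since the result is 1, base 3 gives no evidence that 79 is composite.

1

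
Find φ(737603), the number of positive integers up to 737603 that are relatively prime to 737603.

Factor: 737603 = 67 · 101 · 109.
φ(737603) = (67−1) · (101−1) · (109−1) = 66 · 100 · 108 = 712800.

712800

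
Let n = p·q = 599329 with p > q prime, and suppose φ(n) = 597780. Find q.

φ(n) = (p−1)(q−1) = n − (p+q) + 1, so p + q = 599329 − 597780 + 1 = 1550.
p and q are the roots of t² − 1550t + 599329 = 0.
Discriminant: 1550² − 4·599329 = 2402500 − 2397316 = 5184; √5184 = 72.
q = (1550 − 72)/2 = 739, p = (1550 + 72)/2 = 811.
Check: 739 · 811 = 599329.

739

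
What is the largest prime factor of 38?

38 = 2 · 19
19 is prime.
So 38 = 2 · 19; the largest prime factor is 19.

19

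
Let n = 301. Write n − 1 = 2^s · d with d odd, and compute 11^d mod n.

301 − 1 = 300 = 2^2 · 75, so d = 75.
11^1 ≡ 11 (mod 301)
11^2 ≡ 11^2 = 121 ≡ 121 (mod 301)
11^4 ≡ 121^2 = 14641 ≡ 193 (mod 301)
11^8 ≡ 193^2 = 37249 ≡ 226 (mod 301)
11^16 ≡ 226^2 = 51076 ≡ 207 (mod 301)
11^32 ≡ 207^2 = 42849 ≡ 107 (mod 301)
11^64 ≡ 107^2 = 11449 ≡ 11 (mod 301)
75 = 64 + 8 + 2 + 1 in binary powers of 2.
So 11^75 ≡ 11 · 226 · 121 · 11 ≡ 274 (mod 301).
Squaring chain: 274 → 127; never reaches −1, so base 11 is a Miller–Rabin witness that 301 is composite.

274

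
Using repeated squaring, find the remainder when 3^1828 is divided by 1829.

3^1 ≡ 3 (mod 1829)
3^2 ≡ 3^2 = 9 ≡ 9 (mod 1829)
3^4 ≡ 9^2 = 81 ≡ 81 (mod 1829)
3^8 ≡ 81^2 = 6561 ≡ 1074 (mod 1829)
3^16 ≡ 1074^2 = 1153476 ≡ 1206 (mod 1829)
3^32 ≡ 1206^2 = 1454436 ≡ 381 (mod 1829)
3^64 ≡ 381^2 = 145161 ≡ 670 (mod 1829)
3^128 ≡ 670^2 = 448900 ≡ 795 (mod 1829)
3^256 ≡ 795^2 = 632025 ≡ 1020 (mod 1829)
3^512 ≡ 1020^2 = 1040400 ≡ 1528 (mod 1829)
3^1024 ≡ 1528^2 = 2334784 ≡ 980 (mod 1829)
1828 = 1024 + 512 + 256 + 32 + 4 in binary powers of 2.
So 3^1828 ≡ 980 · 1528 · 1020 · 381 · 81 ≡ 534 (mod 1829).
Since 534 ≠ 1, base 3 is a Fermat witness: 1829 is composite.

534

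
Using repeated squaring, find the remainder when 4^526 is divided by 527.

407

4^1 ≡ 4 (mod 527)
4^2 ≡ 4^2 = 16 ≡ 16 (mod 527)
4^4 ≡ 16^2 = 256 ≡ 256 (mod 527)
4^8 ≡ 256^2 = 65536 ≡ 188 (mod 527)
4^16 ≡ 188^2 = 35344 ≡ 35 (mod 527)
4^32 ≡ 35^2 = 1225 ≡ 171 (mod 527)
4^64 ≡ 171^2 = 29241 ≡ 256 (mod 527)
4^128 ≡ 256^2 = 65536 ≡ 188 (mod 527)
4^256 ≡ 188^2 = 35344 ≡ 35 (mod 527)
4^512 ≡ 35^2 = 1225 ≡ 171 (mod 527)
526 = 512 + 8 + 4 + 2 in binary powers of 2.
So 4^526 ≡ 171 · 188 · 256 · 16 ≡ 407 (mod 527).
Since 407 ≠ 1, base 4 is a Fermat witness: 527 is composite.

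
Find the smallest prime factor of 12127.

67

12127 is odd.
Digit sum 13, not divisible by 3.
Ends in 7: not divisible by 5.
7: 12127 = 7·1732 + 3
11: 12127 = 11·1102 + 5
13: 12127 = 13·932 + 11
17: 12127 = 17·713 + 6
19: 12127 = 19·638 + 5
23: 12127 = 23·527 + 6
29: 12127 = 29·418 + 5
31: 12127 = 31·391 + 6
37: 12127 = 37·327 + 28
41: 12127 = 41·295 + 32
43: 12127 = 43·282 + 1
47: 12127 = 47·258 + 1
53: 12127 = 53·228 + 43
59: 12127 = 59·205 + 32
61: 12127 = 61·198 + 49
67: 12127 = 67·181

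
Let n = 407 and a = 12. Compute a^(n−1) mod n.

12^1 ≡ 12 (mod 407)
12^2 ≡ 12^2 = 144 ≡ 144 (mod 407)
12^4 ≡ 144^2 = 20736 ≡ 386 (mod 407)
12^8 ≡ 386^2 = 148996 ≡ 34 (mod 407)
12^16 ≡ 34^2 = 1156 ≡ 342 (mod 407)
12^32 ≡ 342^2 = 116964 ≡ 155 (mod 407)
12^64 ≡ 155^2 = 24025 ≡ 12 (mod 407)
12^128 ≡ 12^2 = 144 ≡ 144 (mod 407)
12^256 ≡ 144^2 = 20736 ≡ 386 (mod 407)
406 = 256 + 128 + 16 + 4 + 2 in binary powers of 2.
So 12^406 ≡ 386 · 144 · 342 · 386 · 144 ≡ 12 (mod 407).
Since 12 ≠ 1, base 12 is a Fermat witness: 407 is composite.

12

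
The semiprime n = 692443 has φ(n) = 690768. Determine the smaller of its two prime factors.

φ(n) = (p−1)(q−1) = n − (p+q) + 1, so p + q = 692443 − 690768 + 1 = 1676.
p and q are the roots of t² − 1676t + 692443 = 0.
Discriminant: 1676² − 4·692443 = 2808976 − 2769772 = 39204; √39204 = 198.
q = (1676 − 198)/2 = 739, p = (1676 + 198)/2 = 937.
Check: 739 · 937 = 692443.

739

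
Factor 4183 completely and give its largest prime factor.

89

4183 = 47 · 89
89 is prime.
So 4183 = 47 · 89; the largest prime factor is 89.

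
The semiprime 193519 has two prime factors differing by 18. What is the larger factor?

Since p = q + 18, we have 193519 = q(q + 18), so q² + 18q − 193519 = 0.
Discriminant: 18² + 4·193519 = 324 + 774076 = 774400; √774400 = 880.
q = (−18 + 880)/2 = 431, and p = q + 18 = 449.
Check: 431 · 449 = 193519.

449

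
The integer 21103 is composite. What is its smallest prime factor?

47

21103 is odd.
Digit sum 7, not divisible by 3.
Ends in 3: not divisible by 5.
7: 21103 = 7·3014 + 5
11: 21103 = 11·1918 + 5
13: 21103 = 13·1623 + 4
17: 21103 = 17·1241 + 6
19: 21103 = 19·1110 + 13
23: 21103 = 23·917 + 12
29: 21103 = 29·727 + 20
31: 21103 = 31·680 + 23
37: 21103 = 37·570 + 13
41: 21103 = 41·514 + 29
43: 21103 = 43·490 + 33
47: 21103 = 47·449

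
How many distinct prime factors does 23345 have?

4

23345 = 5 · 4669
4669 = 7 · 667
667 = 23 · 29
23345 = 5 · 7 · 23 · 29, which has 4 distinct prime factors.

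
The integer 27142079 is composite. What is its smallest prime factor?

83

27142079 is odd.
Digit sum 32, not divisible by 3.
Ends in 9: not divisible by 5.
7: 27142079 = 7·3877439 + 6
11: 27142079 = 11·2467461 + 8
13: 27142079 = 13·2087852 + 3
17: 27142079 = 17·1596592 + 15
19: 27142079 = 19·1428530 + 9
23: 27142079 = 23·1180090 + 9
29: 27142079 = 29·935933 + 22
31: 27142079 = 31·875550 + 29
37: 27142079 = 37·733569 + 26
41: 27142079 = 41·662001 + 38
43: 27142079 = 43·631211 + 6
47: 27142079 = 47·577491 + 2
53: 27142079 = 53·512114 + 37
59: 27142079 = 59·460035 + 14
61: 27142079 = 61·444952 + 7
67: 27142079 = 67·405105 + 44
71: 27142079 = 71·382282 + 57
73: 27142079 = 73·371809 + 22
79: 27142079 = 79·343570 + 49
83: 27142079 = 83·327013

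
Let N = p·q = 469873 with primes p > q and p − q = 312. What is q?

Since p = q + 312, we have 469873 = q(q + 312), so q² + 312q − 469873 = 0.
Discriminant: 312² + 4·469873 = 97344 + 1879492 = 1976836; √1976836 = 1406.
q = (−312 + 1406)/2 = 547, and p = q + 312 = 859.
Check: 547 · 859 = 469873.

547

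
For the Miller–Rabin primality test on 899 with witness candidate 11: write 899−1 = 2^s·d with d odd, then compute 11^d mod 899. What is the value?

899 − 1 = 898 = 2^1 · 449, so d = 449.
11^1 ≡ 11 (mod 899)
11^2 ≡ 11^2 = 121 ≡ 121 (mod 899)
11^4 ≡ 121^2 = 14641 ≡ 257 (mod 899)
11^8 ≡ 257^2 = 66049 ≡ 422 (mod 899)
11^16 ≡ 422^2 = 178084 ≡ 82 (mod 899)
11^32 ≡ 82^2 = 6724 ≡ 431 (mod 899)
11^64 ≡ 431^2 = 185761 ≡ 567 (mod 899)
11^128 ≡ 567^2 = 321489 ≡ 546 (mod 899)
11^256 ≡ 546^2 = 298116 ≡ 547 (mod 899)
449 = 256 + 128 + 64 + 1 in binary powers of 2.
So 11^449 ≡ 547 · 546 · 567 · 11 ≡ 823 (mod 899).
Squaring chain: 823; never reaches −1, so base 11 is a Miller–Rabin witness that 899 is composite.

823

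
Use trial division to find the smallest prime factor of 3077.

3077 is odd.
Digit sum 17, not divisible by 3.
Ends in 7: not divisible by 5.
7: 3077 = 7·439 + 4
11: 3077 = 11·279 + 8
13: 3077 = 13·236 + 9
17: 3077 = 17·181

17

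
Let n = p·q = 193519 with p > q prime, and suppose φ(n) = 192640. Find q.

φ(n) = (p−1)(q−1) = n − (p+q) + 1, so p + q = 193519 − 192640 + 1 = 880.
p and q are the roots of t² − 880t + 193519 = 0.
Discriminant: 880² − 4·193519 = 774400 − 774076 = 324; √324 = 18.
q = (880 − 18)/2 = 431, p = (880 + 18)/2 = 449.
Check: 431 · 449 = 193519.

431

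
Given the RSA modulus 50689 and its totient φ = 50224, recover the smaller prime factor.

173

φ(n) = (p−1)(q−1) = n − (p+q) + 1, so p + q = 50689 − 50224 + 1 = 466.
p and q are the roots of t² − 466t + 50689 = 0.
Discriminant: 466² − 4·50689 = 217156 − 202756 = 14400; √14400 = 120.
q = (466 − 120)/2 = 173, p = (466 + 120)/2 = 293.
Check: 173 · 293 = 50689.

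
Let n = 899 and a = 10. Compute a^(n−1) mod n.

71

10^1 ≡ 10 (mod 899)
10^2 ≡ 10^2 = 100 ≡ 100 (mod 899)
10^4 ≡ 100^2 = 10000 ≡ 111 (mod 899)
10^8 ≡ 111^2 = 12321 ≡ 634 (mod 899)
10^16 ≡ 634^2 = 401956 ≡ 103 (mod 899)
10^32 ≡ 103^2 = 10609 ≡ 720 (mod 899)
10^64 ≡ 720^2 = 518400 ≡ 576 (mod 899)
10^128 ≡ 576^2 = 331776 ≡ 45 (mod 899)
10^256 ≡ 45^2 = 2025 ≡ 227 (mod 899)
10^512 ≡ 227^2 = 51529 ≡ 286 (mod 899)
898 = 512 + 256 + 128 + 2 in binary powers of 2.
So 10^898 ≡ 286 · 227 · 45 · 100 ≡ 71 (mod 899).
Since 71 ≠ 1, base 10 is a Fermat witness: 899 is composite.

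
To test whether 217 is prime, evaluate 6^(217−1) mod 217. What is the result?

6^1 ≡ 6 (mod 217)
6^2 ≡ 6^2 = 36 ≡ 36 (mod 217)
6^4 ≡ 36^2 = 1296 ≡ 211 (mod 217)
6^8 ≡ 211^2 = 44521 ≡ 36 (mod 217)
6^16 ≡ 36^2 = 1296 ≡ 211 (mod 217)
6^32 ≡ 211^2 = 44521 ≡ 36 (mod 217)
6^64 ≡ 36^2 = 1296 ≡ 211 (mod 217)
6^128 ≡ 211^2 = 44521 ≡ 36 (mod 217)
216 = 128 + 64 + 16 + 8 in binary powers of 2.
So 6^216 ≡ 36 · 211 · 211 · 36 ≡ 1 (mod 217).
Since the result is 1, base 6 gives no evidence that 217 is composite.

1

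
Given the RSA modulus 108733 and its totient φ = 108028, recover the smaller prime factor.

227

φ(n) = (p−1)(q−1) = n − (p+q) + 1, so p + q = 108733 − 108028 + 1 = 706.
p and q are the roots of t² − 706t + 108733 = 0.
Discriminant: 706² − 4·108733 = 498436 − 434932 = 63504; √63504 = 252.
q = (706 − 252)/2 = 227, p = (706 + 252)/2 = 479.
Check: 227 · 479 = 108733.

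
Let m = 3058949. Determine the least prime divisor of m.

29

3058949 is odd.
Digit sum 38, not divisible by 3.
Ends in 9: not divisible by 5.
7: 3058949 = 7·436992 + 5
11: 3058949 = 11·278086 + 3
13: 3058949 = 13·235303 + 10
17: 3058949 = 17·179938 + 3
19: 3058949 = 19·160997 + 6
23: 3058949 = 23·132997 + 18
29: 3058949 = 29·105481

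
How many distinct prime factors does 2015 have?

3

2015 = 5 · 403
403 = 13 · 31
2015 = 5 · 13 · 31, which has 3 distinct prime factors.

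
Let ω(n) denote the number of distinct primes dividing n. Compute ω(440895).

440895 = 3 · 146965
146965 = 5 · 29393
29393 = 7 · 4199
4199 = 13 · 323
323 = 17 · 19
440895 = 3 · 5 · 7 · 13 · 17 · 19, which has 6 distinct prime factors.

6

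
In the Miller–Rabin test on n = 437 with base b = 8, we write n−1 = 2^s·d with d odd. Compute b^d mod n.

141

437 − 1 = 436 = 2^2 · 109, so d = 109.
8^1 ≡ 8 (mod 437)
8^2 ≡ 8^2 = 64 ≡ 64 (mod 437)
8^4 ≡ 64^2 = 4096 ≡ 163 (mod 437)
8^8 ≡ 163^2 = 26569 ≡ 349 (mod 437)
8^16 ≡ 349^2 = 121801 ≡ 315 (mod 437)
8^32 ≡ 315^2 = 99225 ≡ 26 (mod 437)
8^64 ≡ 26^2 = 676 ≡ 239 (mod 437)
109 = 64 + 32 + 8 + 4 + 1 in binary powers of 2.
So 8^109 ≡ 239 · 26 · 349 · 163 · 8 ≡ 141 (mod 437).
Squaring chain: 141 → 216; never reaches −1, so base 8 is a Miller–Rabin witness that 437 is composite.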